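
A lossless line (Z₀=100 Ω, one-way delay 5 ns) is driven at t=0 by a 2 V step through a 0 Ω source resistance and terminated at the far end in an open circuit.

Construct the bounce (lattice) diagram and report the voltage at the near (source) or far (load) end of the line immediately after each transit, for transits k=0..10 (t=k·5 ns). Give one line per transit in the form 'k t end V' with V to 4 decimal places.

Γ_L=1.000000, Γ_S=-1.000000; launch V₁=2·100/100=2.000000
k=0 src: V=2.0000
k=1 load: inc=2.000000, refl=2.000000·1.000000=2.0000; V=0.000000+2.000000+2.000000=4.0000
k=2 src: inc=2.000000, refl=2.000000·-1.000000=-2.0000; V=2.000000+2.000000+-2.000000=2.0000
k=3 load: inc=-2.000000, refl=-2.000000·1.000000=-2.0000; V=4.000000+-2.000000+-2.000000=0.0000
k=4 src: inc=-2.000000, refl=-2.000000·-1.000000=2.0000; V=2.000000+-2.000000+2.000000=2.0000
k=5 load: inc=2.000000, refl=2.000000·1.000000=2.0000; V=0.000000+2.000000+2.000000=4.0000
k=6 src: inc=2.000000, refl=2.000000·-1.000000=-2.0000; V=2.000000+2.000000+-2.000000=2.0000
k=7 load: inc=-2.000000, refl=-2.000000·1.000000=-2.0000; V=4.000000+-2.000000+-2.000000=0.0000
k=8 src: inc=-2.000000, refl=-2.000000·-1.000000=2.0000; V=2.000000+-2.000000+2.000000=2.0000
k=9 load: inc=2.000000, refl=2.000000·1.000000=2.0000; V=0.000000+2.000000+2.000000=4.0000
k=10 src: inc=2.000000, refl=2.000000·-1.000000=-2.0000; V=2.000000+2.000000+-2.000000=2.0000

0 0 source 2.0000
1 5 load 4.0000
2 10 source 2.0000
3 15 load 0.0000
4 20 source 2.0000
5 25 load 4.0000
6 30 source 2.0000
7 35 load 0.0000
8 40 source 2.0000
9 45 load 4.0000
10 50 source 2.0000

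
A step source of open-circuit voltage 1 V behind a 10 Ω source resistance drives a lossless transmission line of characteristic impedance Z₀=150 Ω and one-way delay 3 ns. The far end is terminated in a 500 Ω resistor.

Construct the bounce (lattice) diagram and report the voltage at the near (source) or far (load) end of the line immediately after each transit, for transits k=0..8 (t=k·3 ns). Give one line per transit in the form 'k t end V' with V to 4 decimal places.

Γ_L=0.538462, Γ_S=-0.875000; launch V₁=1·150/160=0.937500
k=0 src: V=0.9375
k=1 load: inc=0.937500, refl=0.937500·0.538462=0.5048; V=0.000000+0.937500+0.504808=1.4423
k=2 src: inc=0.504808, refl=0.504808·-0.875000=-0.4417; V=0.937500+0.504808+-0.441707=1.0006
k=3 load: inc=-0.441707, refl=-0.441707·0.538462=-0.2378; V=1.442308+-0.441707+-0.237842=0.7628
k=4 src: inc=-0.237842, refl=-0.237842·-0.875000=0.2081; V=1.000601+-0.237842+0.208112=0.9709
k=5 load: inc=0.208112, refl=0.208112·0.538462=0.1121; V=0.762759+0.208112+0.112060=1.0829
k=6 src: inc=0.112060, refl=0.112060·-0.875000=-0.0981; V=0.970871+0.112060+-0.098053=0.9849
k=7 load: inc=-0.098053, refl=-0.098053·0.538462=-0.0528; V=1.082931+-0.098053+-0.052798=0.9321
k=8 src: inc=-0.052798, refl=-0.052798·-0.875000=0.0462; V=0.984878+-0.052798+0.046198=0.9783

0 0 source 0.9375
1 3 load 1.4423
2 6 source 1.0006
3 9 load 0.7628
4 12 source 0.9709
5 15 load 1.0829
6 18 source 0.9849
7 21 load 0.9321
8 24 source 0.9783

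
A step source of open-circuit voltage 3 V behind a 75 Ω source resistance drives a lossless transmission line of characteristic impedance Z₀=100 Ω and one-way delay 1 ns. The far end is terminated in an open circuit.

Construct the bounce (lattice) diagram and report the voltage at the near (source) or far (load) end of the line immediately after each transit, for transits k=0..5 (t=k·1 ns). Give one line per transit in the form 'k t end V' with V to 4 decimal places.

Γ_L=1.000000, Γ_S=-0.142857; launch V₁=3·100/175=1.714286
k=0 src: V=1.7143
k=1 load: inc=1.714286, refl=1.714286·1.000000=1.7143; V=0.000000+1.714286+1.714286=3.4286
k=2 src: inc=1.714286, refl=1.714286·-0.142857=-0.2449; V=1.714286+1.714286+-0.244898=3.1837
k=3 load: inc=-0.244898, refl=-0.244898·1.000000=-0.2449; V=3.428571+-0.244898+-0.244898=2.9388
k=4 src: inc=-0.244898, refl=-0.244898·-0.142857=0.0350; V=3.183673+-0.244898+0.034985=2.9738
k=5 load: inc=0.034985, refl=0.034985·1.000000=0.0350; V=2.938776+0.034985+0.034985=3.0087

0 0 source 1.7143
1 1 load 3.4286
2 2 source 3.1837
3 3 load 2.9388
4 4 source 2.9738
5 5 load 3.0087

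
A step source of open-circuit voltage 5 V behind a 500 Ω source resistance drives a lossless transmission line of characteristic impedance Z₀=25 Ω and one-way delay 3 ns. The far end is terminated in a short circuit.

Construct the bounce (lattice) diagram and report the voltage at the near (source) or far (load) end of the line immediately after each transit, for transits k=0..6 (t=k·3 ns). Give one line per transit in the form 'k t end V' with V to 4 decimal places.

0 0 source 0.2381
1 3 load 0.0000
2 6 source -0.2154
3 9 load 0.0000
4 12 source 0.1949
5 15 load 0.0000
6 18 source -0.1763

Γ_L=-1.000000, Γ_S=0.904762; launch V₁=5·25/525=0.238095
k=0 src: V=0.2381
k=1 load: inc=0.238095, refl=0.238095·-1.000000=-0.2381; V=0.000000+0.238095+-0.238095=0.0000
k=2 src: inc=-0.238095, refl=-0.238095·0.904762=-0.2154; V=0.238095+-0.238095+-0.215420=-0.2154
k=3 load: inc=-0.215420, refl=-0.215420·-1.000000=0.2154; V=0.000000+-0.215420+0.215420=0.0000
k=4 src: inc=0.215420, refl=0.215420·0.904762=0.1949; V=-0.215420+0.215420+0.194903=0.1949
k=5 load: inc=0.194903, refl=0.194903·-1.000000=-0.1949; V=0.000000+0.194903+-0.194903=0.0000
k=6 src: inc=-0.194903, refl=-0.194903·0.904762=-0.1763; V=0.194903+-0.194903+-0.176341=-0.1763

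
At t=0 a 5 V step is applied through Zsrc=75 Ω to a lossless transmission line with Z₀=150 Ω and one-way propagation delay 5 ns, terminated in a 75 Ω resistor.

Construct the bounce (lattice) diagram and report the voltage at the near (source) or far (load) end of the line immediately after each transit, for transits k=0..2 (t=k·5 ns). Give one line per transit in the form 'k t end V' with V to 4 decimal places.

0 0 source 3.3333
1 5 load 2.2222
2 10 source 2.5926

Γ_L=-0.333333, Γ_S=-0.333333; launch V₁=5·150/225=3.333333
k=0 src: V=3.3333
k=1 load: inc=3.333333, refl=3.333333·-0.333333=-1.1111; V=0.000000+3.333333+-1.111111=2.2222
k=2 src: inc=-1.111111, refl=-1.111111·-0.333333=0.3704; V=3.333333+-1.111111+0.370370=2.5926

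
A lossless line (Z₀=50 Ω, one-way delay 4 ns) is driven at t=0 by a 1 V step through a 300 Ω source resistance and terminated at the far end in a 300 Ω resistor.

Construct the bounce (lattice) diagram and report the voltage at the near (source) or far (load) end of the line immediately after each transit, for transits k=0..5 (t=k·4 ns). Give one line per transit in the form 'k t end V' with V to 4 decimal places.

Γ_L=0.714286, Γ_S=0.714286; launch V₁=1·50/350=0.142857
k=0 src: V=0.1429
k=1 load: inc=0.142857, refl=0.142857·0.714286=0.1020; V=0.000000+0.142857+0.102041=0.2449
k=2 src: inc=0.102041, refl=0.102041·0.714286=0.0729; V=0.142857+0.102041+0.072886=0.3178
k=3 load: inc=0.072886, refl=0.072886·0.714286=0.0521; V=0.244898+0.072886+0.052062=0.3698
k=4 src: inc=0.052062, refl=0.052062·0.714286=0.0372; V=0.317784+0.052062+0.037187=0.4070
k=5 load: inc=0.037187, refl=0.037187·0.714286=0.0266; V=0.369846+0.037187+0.026562=0.4336

0 0 source 0.1429
1 4 load 0.2449
2 8 source 0.3178
3 12 load 0.3698
4 16 source 0.4070
5 20 load 0.4336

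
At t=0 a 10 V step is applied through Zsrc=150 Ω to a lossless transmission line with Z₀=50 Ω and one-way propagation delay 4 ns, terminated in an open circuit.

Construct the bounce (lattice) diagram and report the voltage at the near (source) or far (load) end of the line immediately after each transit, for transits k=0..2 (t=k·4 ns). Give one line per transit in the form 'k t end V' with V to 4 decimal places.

Γ_L=1.000000, Γ_S=0.500000; launch V₁=10·50/200=2.500000
k=0 src: V=2.5000
k=1 load: inc=2.500000, refl=2.500000·1.000000=2.5000; V=0.000000+2.500000+2.500000=5.0000
k=2 src: inc=2.500000, refl=2.500000·0.500000=1.2500; V=2.500000+2.500000+1.250000=6.2500

0 0 source 2.5000
1 4 load 5.0000
2 8 source 6.2500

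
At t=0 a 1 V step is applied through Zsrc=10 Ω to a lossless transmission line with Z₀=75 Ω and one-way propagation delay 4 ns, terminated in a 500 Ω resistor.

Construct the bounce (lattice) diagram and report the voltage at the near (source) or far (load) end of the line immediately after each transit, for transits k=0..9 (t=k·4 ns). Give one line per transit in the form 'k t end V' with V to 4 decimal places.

0 0 source 0.8824
1 4 load 1.5345
2 8 source 1.0358
3 12 load 0.6672
4 16 source 0.9491
5 20 load 1.1574
6 24 source 0.9981
7 28 load 0.8803
8 32 source 0.9704
9 36 load 1.0369

Γ_L=0.739130, Γ_S=-0.764706; launch V₁=1·75/85=0.882353
k=0 src: V=0.8824
k=1 load: inc=0.882353, refl=0.882353·0.739130=0.6522; V=0.000000+0.882353+0.652174=1.5345
k=2 src: inc=0.652174, refl=0.652174·-0.764706=-0.4987; V=0.882353+0.652174+-0.498721=1.0358
k=3 load: inc=-0.498721, refl=-0.498721·0.739130=-0.3686; V=1.534527+-0.498721+-0.368620=0.6672
k=4 src: inc=-0.368620, refl=-0.368620·-0.764706=0.2819; V=1.035806+-0.368620+0.281886=0.9491
k=5 load: inc=0.281886, refl=0.281886·0.739130=0.2084; V=0.667186+0.281886+0.208350=1.1574
k=6 src: inc=0.208350, refl=0.208350·-0.764706=-0.1593; V=0.949072+0.208350+-0.159327=0.9981
k=7 load: inc=-0.159327, refl=-0.159327·0.739130=-0.1178; V=1.157422+-0.159327+-0.117763=0.8803
k=8 src: inc=-0.117763, refl=-0.117763·-0.764706=0.0901; V=0.998095+-0.117763+0.090054=0.9704
k=9 load: inc=0.090054, refl=0.090054·0.739130=0.0666; V=0.880332+0.090054+0.066562=1.0369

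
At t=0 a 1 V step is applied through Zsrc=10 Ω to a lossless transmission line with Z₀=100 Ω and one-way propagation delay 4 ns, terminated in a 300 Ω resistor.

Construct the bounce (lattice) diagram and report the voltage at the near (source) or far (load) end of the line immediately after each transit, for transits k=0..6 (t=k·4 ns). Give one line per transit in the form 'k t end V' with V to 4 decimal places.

Γ_L=0.500000, Γ_S=-0.818182; launch V₁=1·100/110=0.909091
k=0 src: V=0.9091
k=1 load: inc=0.909091, refl=0.909091·0.500000=0.4545; V=0.000000+0.909091+0.454545=1.3636
k=2 src: inc=0.454545, refl=0.454545·-0.818182=-0.3719; V=0.909091+0.454545+-0.371901=0.9917
k=3 load: inc=-0.371901, refl=-0.371901·0.500000=-0.1860; V=1.363636+-0.371901+-0.185950=0.8058
k=4 src: inc=-0.185950, refl=-0.185950·-0.818182=0.1521; V=0.991736+-0.185950+0.152141=0.9579
k=5 load: inc=0.152141, refl=0.152141·0.500000=0.0761; V=0.805785+0.152141+0.076071=1.0340
k=6 src: inc=0.076071, refl=0.076071·-0.818182=-0.0622; V=0.957926+0.076071+-0.062240=0.9718

0 0 source 0.9091
1 4 load 1.3636
2 8 source 0.9917
3 12 load 0.8058
4 16 source 0.9579
5 20 load 1.0340
6 24 source 0.9718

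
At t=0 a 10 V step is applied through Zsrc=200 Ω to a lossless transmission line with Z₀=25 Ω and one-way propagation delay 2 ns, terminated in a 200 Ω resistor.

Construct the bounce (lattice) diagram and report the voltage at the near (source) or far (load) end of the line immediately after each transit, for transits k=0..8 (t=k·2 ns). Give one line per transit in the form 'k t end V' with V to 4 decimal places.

Γ_L=0.777778, Γ_S=0.777778; launch V₁=10·25/225=1.111111
k=0 src: V=1.1111
k=1 load: inc=1.111111, refl=1.111111·0.777778=0.8642; V=0.000000+1.111111+0.864198=1.9753
k=2 src: inc=0.864198, refl=0.864198·0.777778=0.6722; V=1.111111+0.864198+0.672154=2.6475
k=3 load: inc=0.672154, refl=0.672154·0.777778=0.5228; V=1.975309+0.672154+0.522786=3.1702
k=4 src: inc=0.522786, refl=0.522786·0.777778=0.4066; V=2.647462+0.522786+0.406611=3.5769
k=5 load: inc=0.406611, refl=0.406611·0.777778=0.3163; V=3.170248+0.406611+0.316253=3.8931
k=6 src: inc=0.316253, refl=0.316253·0.777778=0.2460; V=3.576860+0.316253+0.245975=4.1391
k=7 load: inc=0.245975, refl=0.245975·0.777778=0.1913; V=3.893113+0.245975+0.191314=4.3304
k=8 src: inc=0.191314, refl=0.191314·0.777778=0.1488; V=4.139088+0.191314+0.148800=4.4792

0 0 source 1.1111
1 2 load 1.9753
2 4 source 2.6475
3 6 load 3.1702
4 8 source 3.5769
5 10 load 3.8931
6 12 source 4.1391
7 14 load 4.3304
8 16 source 4.4792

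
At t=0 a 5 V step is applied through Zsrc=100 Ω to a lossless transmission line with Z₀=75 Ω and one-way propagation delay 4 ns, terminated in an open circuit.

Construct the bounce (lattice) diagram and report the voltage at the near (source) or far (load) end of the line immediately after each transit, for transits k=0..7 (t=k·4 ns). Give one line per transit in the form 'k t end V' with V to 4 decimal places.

0 0 source 2.1429
1 4 load 4.2857
2 8 source 4.5918
3 12 load 4.8980
4 16 source 4.9417
5 20 load 4.9854
6 24 source 4.9917
7 28 load 4.9979

Γ_L=1.000000, Γ_S=0.142857; launch V₁=5·75/175=2.142857
k=0 src: V=2.1429
k=1 load: inc=2.142857, refl=2.142857·1.000000=2.1429; V=0.000000+2.142857+2.142857=4.2857
k=2 src: inc=2.142857, refl=2.142857·0.142857=0.3061; V=2.142857+2.142857+0.306122=4.5918
k=3 load: inc=0.306122, refl=0.306122·1.000000=0.3061; V=4.285714+0.306122+0.306122=4.8980
k=4 src: inc=0.306122, refl=0.306122·0.142857=0.0437; V=4.591837+0.306122+0.043732=4.9417
k=5 load: inc=0.043732, refl=0.043732·1.000000=0.0437; V=4.897959+0.043732+0.043732=4.9854
k=6 src: inc=0.043732, refl=0.043732·0.142857=0.0062; V=4.941691+0.043732+0.006247=4.9917
k=7 load: inc=0.006247, refl=0.006247·1.000000=0.0062; V=4.985423+0.006247+0.006247=4.9979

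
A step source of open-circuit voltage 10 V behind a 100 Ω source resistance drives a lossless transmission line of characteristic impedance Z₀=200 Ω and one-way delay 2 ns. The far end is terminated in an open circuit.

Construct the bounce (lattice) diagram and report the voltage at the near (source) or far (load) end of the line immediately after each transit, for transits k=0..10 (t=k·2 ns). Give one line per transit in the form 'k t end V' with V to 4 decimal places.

0 0 source 6.6667
1 2 load 13.3333
2 4 source 11.1111
3 6 load 8.8889
4 8 source 9.6296
5 10 load 10.3704
6 12 source 10.1235
7 14 load 9.8765
8 16 source 9.9588
9 18 load 10.0412
10 20 source 10.0137

Γ_L=1.000000, Γ_S=-0.333333; launch V₁=10·200/300=6.666667
k=0 src: V=6.6667
k=1 load: inc=6.666667, refl=6.666667·1.000000=6.6667; V=0.000000+6.666667+6.666667=13.3333
k=2 src: inc=6.666667, refl=6.666667·-0.333333=-2.2222; V=6.666667+6.666667+-2.222222=11.1111
k=3 load: inc=-2.222222, refl=-2.222222·1.000000=-2.2222; V=13.333333+-2.222222+-2.222222=8.8889
k=4 src: inc=-2.222222, refl=-2.222222·-0.333333=0.7407; V=11.111111+-2.222222+0.740741=9.6296
k=5 load: inc=0.740741, refl=0.740741·1.000000=0.7407; V=8.888889+0.740741+0.740741=10.3704
k=6 src: inc=0.740741, refl=0.740741·-0.333333=-0.2469; V=9.629630+0.740741+-0.246914=10.1235
k=7 load: inc=-0.246914, refl=-0.246914·1.000000=-0.2469; V=10.370370+-0.246914+-0.246914=9.8765
k=8 src: inc=-0.246914, refl=-0.246914·-0.333333=0.0823; V=10.123457+-0.246914+0.082305=9.9588
k=9 load: inc=0.082305, refl=0.082305·1.000000=0.0823; V=9.876543+0.082305+0.082305=10.0412
k=10 src: inc=0.082305, refl=0.082305·-0.333333=-0.0274; V=9.958848+0.082305+-0.027435=10.0137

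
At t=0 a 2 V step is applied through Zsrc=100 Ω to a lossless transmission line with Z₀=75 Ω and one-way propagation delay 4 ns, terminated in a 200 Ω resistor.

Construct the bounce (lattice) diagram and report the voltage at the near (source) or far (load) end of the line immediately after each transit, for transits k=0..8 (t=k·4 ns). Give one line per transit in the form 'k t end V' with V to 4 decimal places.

Γ_L=0.454545, Γ_S=0.142857; launch V₁=2·75/175=0.857143
k=0 src: V=0.8571
k=1 load: inc=0.857143, refl=0.857143·0.454545=0.3896; V=0.000000+0.857143+0.389610=1.2468
k=2 src: inc=0.389610, refl=0.389610·0.142857=0.0557; V=0.857143+0.389610+0.055659=1.3024
k=3 load: inc=0.055659, refl=0.055659·0.454545=0.0253; V=1.246753+0.055659+0.025299=1.3277
k=4 src: inc=0.025299, refl=0.025299·0.142857=0.0036; V=1.302412+0.025299+0.003614=1.3313
k=5 load: inc=0.003614, refl=0.003614·0.454545=0.0016; V=1.327711+0.003614+0.001643=1.3330
k=6 src: inc=0.001643, refl=0.001643·0.142857=0.0002; V=1.331325+0.001643+0.000235=1.3332
k=7 load: inc=0.000235, refl=0.000235·0.454545=0.0001; V=1.332968+0.000235+0.000107=1.3333
k=8 src: inc=0.000107, refl=0.000107·0.142857=0.0000; V=1.333203+0.000107+0.000015=1.3333

0 0 source 0.8571
1 4 load 1.2468
2 8 source 1.3024
3 12 load 1.3277
4 16 source 1.3313
5 20 load 1.3330
6 24 source 1.3332
7 28 load 1.3333
8 32 source 1.3333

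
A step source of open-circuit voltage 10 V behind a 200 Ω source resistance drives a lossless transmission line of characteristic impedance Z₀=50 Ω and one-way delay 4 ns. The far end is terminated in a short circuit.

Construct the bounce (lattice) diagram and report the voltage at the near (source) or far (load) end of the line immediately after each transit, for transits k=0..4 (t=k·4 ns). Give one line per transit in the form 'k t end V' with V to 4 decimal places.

Γ_L=-1.000000, Γ_S=0.600000; launch V₁=10·50/250=2.000000
k=0 src: V=2.0000
k=1 load: inc=2.000000, refl=2.000000·-1.000000=-2.0000; V=0.000000+2.000000+-2.000000=0.0000
k=2 src: inc=-2.000000, refl=-2.000000·0.600000=-1.2000; V=2.000000+-2.000000+-1.200000=-1.2000
k=3 load: inc=-1.200000, refl=-1.200000·-1.000000=1.2000; V=0.000000+-1.200000+1.200000=0.0000
k=4 src: inc=1.200000, refl=1.200000·0.600000=0.7200; V=-1.200000+1.200000+0.720000=0.7200

0 0 source 2.0000
1 4 load 0.0000
2 8 source -1.2000
3 12 load 0.0000
4 16 source 0.7200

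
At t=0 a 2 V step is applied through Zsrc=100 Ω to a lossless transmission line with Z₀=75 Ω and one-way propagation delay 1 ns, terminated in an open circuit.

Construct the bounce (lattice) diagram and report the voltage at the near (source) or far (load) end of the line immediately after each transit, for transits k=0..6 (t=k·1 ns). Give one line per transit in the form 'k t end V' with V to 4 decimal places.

0 0 source 0.8571
1 1 load 1.7143
2 2 source 1.8367
3 3 load 1.9592
4 4 source 1.9767
5 5 load 1.9942
6 6 source 1.9967

Γ_L=1.000000, Γ_S=0.142857; launch V₁=2·75/175=0.857143
k=0 src: V=0.8571
k=1 load: inc=0.857143, refl=0.857143·1.000000=0.8571; V=0.000000+0.857143+0.857143=1.7143
k=2 src: inc=0.857143, refl=0.857143·0.142857=0.1224; V=0.857143+0.857143+0.122449=1.8367
k=3 load: inc=0.122449, refl=0.122449·1.000000=0.1224; V=1.714286+0.122449+0.122449=1.9592
k=4 src: inc=0.122449, refl=0.122449·0.142857=0.0175; V=1.836735+0.122449+0.017493=1.9767
k=5 load: inc=0.017493, refl=0.017493·1.000000=0.0175; V=1.959184+0.017493+0.017493=1.9942
k=6 src: inc=0.017493, refl=0.017493·0.142857=0.0025; V=1.976676+0.017493+0.002499=1.9967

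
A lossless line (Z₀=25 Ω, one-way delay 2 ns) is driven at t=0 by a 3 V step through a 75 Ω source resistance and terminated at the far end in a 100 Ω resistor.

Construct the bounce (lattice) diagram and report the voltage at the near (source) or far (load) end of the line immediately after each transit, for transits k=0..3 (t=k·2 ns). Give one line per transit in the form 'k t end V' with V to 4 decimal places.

Γ_L=0.600000, Γ_S=0.500000; launch V₁=3·25/100=0.750000
k=0 src: V=0.7500
k=1 load: inc=0.750000, refl=0.750000·0.600000=0.4500; V=0.000000+0.750000+0.450000=1.2000
k=2 src: inc=0.450000, refl=0.450000·0.500000=0.2250; V=0.750000+0.450000+0.225000=1.4250
k=3 load: inc=0.225000, refl=0.225000·0.600000=0.1350; V=1.200000+0.225000+0.135000=1.5600

0 0 source 0.7500
1 2 load 1.2000
2 4 source 1.4250
3 6 load 1.5600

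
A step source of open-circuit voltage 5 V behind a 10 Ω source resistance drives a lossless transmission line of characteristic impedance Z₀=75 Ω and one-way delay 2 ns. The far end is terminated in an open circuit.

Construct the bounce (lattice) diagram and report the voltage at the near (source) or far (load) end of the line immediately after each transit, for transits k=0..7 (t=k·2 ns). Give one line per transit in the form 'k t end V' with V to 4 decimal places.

0 0 source 4.4118
1 2 load 8.8235
2 4 source 5.4498
3 6 load 2.0761
4 8 source 4.6560
5 10 load 7.2359
6 12 source 5.2630
7 14 load 3.2902

Γ_L=1.000000, Γ_S=-0.764706; launch V₁=5·75/85=4.411765
k=0 src: V=4.4118
k=1 load: inc=4.411765, refl=4.411765·1.000000=4.4118; V=0.000000+4.411765+4.411765=8.8235
k=2 src: inc=4.411765, refl=4.411765·-0.764706=-3.3737; V=4.411765+4.411765+-3.373702=5.4498
k=3 load: inc=-3.373702, refl=-3.373702·1.000000=-3.3737; V=8.823529+-3.373702+-3.373702=2.0761
k=4 src: inc=-3.373702, refl=-3.373702·-0.764706=2.5799; V=5.449827+-3.373702+2.579890=4.6560
k=5 load: inc=2.579890, refl=2.579890·1.000000=2.5799; V=2.076125+2.579890+2.579890=7.2359
k=6 src: inc=2.579890, refl=2.579890·-0.764706=-1.9729; V=4.656015+2.579890+-1.972857=5.2630
k=7 load: inc=-1.972857, refl=-1.972857·1.000000=-1.9729; V=7.235905+-1.972857+-1.972857=3.2902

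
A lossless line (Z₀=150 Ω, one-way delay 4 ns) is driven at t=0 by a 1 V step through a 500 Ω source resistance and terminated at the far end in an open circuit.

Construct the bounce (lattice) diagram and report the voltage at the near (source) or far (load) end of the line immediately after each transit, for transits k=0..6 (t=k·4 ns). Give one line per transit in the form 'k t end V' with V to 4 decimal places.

0 0 source 0.2308
1 4 load 0.4615
2 8 source 0.5858
3 12 load 0.7101
4 16 source 0.7770
5 20 load 0.8439
6 24 source 0.8799

Γ_L=1.000000, Γ_S=0.538462; launch V₁=1·150/650=0.230769
k=0 src: V=0.2308
k=1 load: inc=0.230769, refl=0.230769·1.000000=0.2308; V=0.000000+0.230769+0.230769=0.4615
k=2 src: inc=0.230769, refl=0.230769·0.538462=0.1243; V=0.230769+0.230769+0.124260=0.5858
k=3 load: inc=0.124260, refl=0.124260·1.000000=0.1243; V=0.461538+0.124260+0.124260=0.7101
k=4 src: inc=0.124260, refl=0.124260·0.538462=0.0669; V=0.585799+0.124260+0.066909=0.7770
k=5 load: inc=0.066909, refl=0.066909·1.000000=0.0669; V=0.710059+0.066909+0.066909=0.8439
k=6 src: inc=0.066909, refl=0.066909·0.538462=0.0360; V=0.776969+0.066909+0.036028=0.8799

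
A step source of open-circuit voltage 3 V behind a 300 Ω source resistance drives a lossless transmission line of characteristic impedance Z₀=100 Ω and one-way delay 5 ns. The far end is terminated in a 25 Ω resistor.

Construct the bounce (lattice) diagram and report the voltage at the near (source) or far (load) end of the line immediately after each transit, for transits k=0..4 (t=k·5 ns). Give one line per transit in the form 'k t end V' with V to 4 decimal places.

0 0 source 0.7500
1 5 load 0.3000
2 10 source 0.0750
3 15 load 0.2100
4 20 source 0.2775

Γ_L=-0.600000, Γ_S=0.500000; launch V₁=3·100/400=0.750000
k=0 src: V=0.7500
k=1 load: inc=0.750000, refl=0.750000·-0.600000=-0.4500; V=0.000000+0.750000+-0.450000=0.3000
k=2 src: inc=-0.450000, refl=-0.450000·0.500000=-0.2250; V=0.750000+-0.450000+-0.225000=0.0750
k=3 load: inc=-0.225000, refl=-0.225000·-0.600000=0.1350; V=0.300000+-0.225000+0.135000=0.2100
k=4 src: inc=0.135000, refl=0.135000·0.500000=0.0675; V=0.075000+0.135000+0.067500=0.2775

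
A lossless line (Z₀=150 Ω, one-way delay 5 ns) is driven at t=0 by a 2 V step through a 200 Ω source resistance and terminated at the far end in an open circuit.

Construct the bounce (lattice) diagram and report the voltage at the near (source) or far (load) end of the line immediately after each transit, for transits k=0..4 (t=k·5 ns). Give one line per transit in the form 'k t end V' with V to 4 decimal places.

0 0 source 0.8571
1 5 load 1.7143
2 10 source 1.8367
3 15 load 1.9592
4 20 source 1.9767

Γ_L=1.000000, Γ_S=0.142857; launch V₁=2·150/350=0.857143
k=0 src: V=0.8571
k=1 load: inc=0.857143, refl=0.857143·1.000000=0.8571; V=0.000000+0.857143+0.857143=1.7143
k=2 src: inc=0.857143, refl=0.857143·0.142857=0.1224; V=0.857143+0.857143+0.122449=1.8367
k=3 load: inc=0.122449, refl=0.122449·1.000000=0.1224; V=1.714286+0.122449+0.122449=1.9592
k=4 src: inc=0.122449, refl=0.122449·0.142857=0.0175; V=1.836735+0.122449+0.017493=1.9767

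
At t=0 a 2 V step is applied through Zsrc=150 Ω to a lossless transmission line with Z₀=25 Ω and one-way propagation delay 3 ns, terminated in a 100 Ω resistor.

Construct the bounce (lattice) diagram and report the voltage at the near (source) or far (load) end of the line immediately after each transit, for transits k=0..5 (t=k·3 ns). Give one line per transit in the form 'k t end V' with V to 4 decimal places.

Γ_L=0.600000, Γ_S=0.714286; launch V₁=2·25/175=0.285714
k=0 src: V=0.2857
k=1 load: inc=0.285714, refl=0.285714·0.600000=0.1714; V=0.000000+0.285714+0.171429=0.4571
k=2 src: inc=0.171429, refl=0.171429·0.714286=0.1224; V=0.285714+0.171429+0.122449=0.5796
k=3 load: inc=0.122449, refl=0.122449·0.600000=0.0735; V=0.457143+0.122449+0.073469=0.6531
k=4 src: inc=0.073469, refl=0.073469·0.714286=0.0525; V=0.579592+0.073469+0.052478=0.7055
k=5 load: inc=0.052478, refl=0.052478·0.600000=0.0315; V=0.653061+0.052478+0.031487=0.7370

0 0 source 0.2857
1 3 load 0.4571
2 6 source 0.5796
3 9 load 0.6531
4 12 source 0.7055
5 15 load 0.7370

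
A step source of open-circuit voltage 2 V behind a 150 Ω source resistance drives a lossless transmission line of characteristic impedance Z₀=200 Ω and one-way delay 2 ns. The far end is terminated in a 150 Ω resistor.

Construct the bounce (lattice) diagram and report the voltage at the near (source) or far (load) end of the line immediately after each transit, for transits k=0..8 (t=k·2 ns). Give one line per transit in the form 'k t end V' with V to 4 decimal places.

0 0 source 1.1429
1 2 load 0.9796
2 4 source 1.0029
3 6 load 0.9996
4 8 source 1.0001
5 10 load 1.0000
6 12 source 1.0000
7 14 load 1.0000
8 16 source 1.0000

Γ_L=-0.142857, Γ_S=-0.142857; launch V₁=2·200/350=1.142857
k=0 src: V=1.1429
k=1 load: inc=1.142857, refl=1.142857·-0.142857=-0.1633; V=0.000000+1.142857+-0.163265=0.9796
k=2 src: inc=-0.163265, refl=-0.163265·-0.142857=0.0233; V=1.142857+-0.163265+0.023324=1.0029
k=3 load: inc=0.023324, refl=0.023324·-0.142857=-0.0033; V=0.979592+0.023324+-0.003332=0.9996
k=4 src: inc=-0.003332, refl=-0.003332·-0.142857=0.0005; V=1.002915+-0.003332+0.000476=1.0001
k=5 load: inc=0.000476, refl=0.000476·-0.142857=-0.0001; V=0.999584+0.000476+-0.000068=1.0000
k=6 src: inc=-0.000068, refl=-0.000068·-0.142857=0.0000; V=1.000059+-0.000068+0.000010=1.0000
k=7 load: inc=0.000010, refl=0.000010·-0.142857=-0.0000; V=0.999992+0.000010+-0.000001=1.0000
k=8 src: inc=-0.000001, refl=-0.000001·-0.142857=0.0000; V=1.000001+-0.000001+0.000000=1.0000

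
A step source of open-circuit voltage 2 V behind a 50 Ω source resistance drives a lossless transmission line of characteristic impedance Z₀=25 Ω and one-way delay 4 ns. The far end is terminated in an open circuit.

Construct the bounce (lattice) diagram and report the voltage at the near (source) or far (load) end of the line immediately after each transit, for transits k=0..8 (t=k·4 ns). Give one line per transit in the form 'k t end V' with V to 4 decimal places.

Γ_L=1.000000, Γ_S=0.333333; launch V₁=2·25/75=0.666667
k=0 src: V=0.6667
k=1 load: inc=0.666667, refl=0.666667·1.000000=0.6667; V=0.000000+0.666667+0.666667=1.3333
k=2 src: inc=0.666667, refl=0.666667·0.333333=0.2222; V=0.666667+0.666667+0.222222=1.5556
k=3 load: inc=0.222222, refl=0.222222·1.000000=0.2222; V=1.333333+0.222222+0.222222=1.7778
k=4 src: inc=0.222222, refl=0.222222·0.333333=0.0741; V=1.555556+0.222222+0.074074=1.8519
k=5 load: inc=0.074074, refl=0.074074·1.000000=0.0741; V=1.777778+0.074074+0.074074=1.9259
k=6 src: inc=0.074074, refl=0.074074·0.333333=0.0247; V=1.851852+0.074074+0.024691=1.9506
k=7 load: inc=0.024691, refl=0.024691·1.000000=0.0247; V=1.925926+0.024691+0.024691=1.9753
k=8 src: inc=0.024691, refl=0.024691·0.333333=0.0082; V=1.950617+0.024691+0.008230=1.9835

0 0 source 0.6667
1 4 load 1.3333
2 8 source 1.5556
3 12 load 1.7778
4 16 source 1.8519
5 20 load 1.9259
6 24 source 1.9506
7 28 load 1.9753
8 32 source 1.9835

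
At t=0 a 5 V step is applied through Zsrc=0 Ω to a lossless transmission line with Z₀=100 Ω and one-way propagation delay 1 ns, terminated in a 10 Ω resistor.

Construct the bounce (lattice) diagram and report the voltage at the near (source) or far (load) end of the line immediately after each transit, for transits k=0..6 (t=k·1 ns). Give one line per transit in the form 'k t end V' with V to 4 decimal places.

0 0 source 5.0000
1 1 load 0.9091
2 2 source 5.0000
3 3 load 1.6529
4 4 source 5.0000
5 5 load 2.2615
6 6 source 5.0000

Γ_L=-0.818182, Γ_S=-1.000000; launch V₁=5·100/100=5.000000
k=0 src: V=5.0000
k=1 load: inc=5.000000, refl=5.000000·-0.818182=-4.0909; V=0.000000+5.000000+-4.090909=0.9091
k=2 src: inc=-4.090909, refl=-4.090909·-1.000000=4.0909; V=5.000000+-4.090909+4.090909=5.0000
k=3 load: inc=4.090909, refl=4.090909·-0.818182=-3.3471; V=0.909091+4.090909+-3.347107=1.6529
k=4 src: inc=-3.347107, refl=-3.347107·-1.000000=3.3471; V=5.000000+-3.347107+3.347107=5.0000
k=5 load: inc=3.347107, refl=3.347107·-0.818182=-2.7385; V=1.652893+3.347107+-2.738542=2.2615
k=6 src: inc=-2.738542, refl=-2.738542·-1.000000=2.7385; V=5.000000+-2.738542+2.738542=5.0000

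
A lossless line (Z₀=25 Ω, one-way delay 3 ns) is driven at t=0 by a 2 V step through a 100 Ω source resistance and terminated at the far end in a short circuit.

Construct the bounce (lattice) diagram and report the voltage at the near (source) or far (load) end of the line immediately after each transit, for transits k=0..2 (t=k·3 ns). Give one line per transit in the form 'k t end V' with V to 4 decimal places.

Γ_L=-1.000000, Γ_S=0.600000; launch V₁=2·25/125=0.400000
k=0 src: V=0.4000
k=1 load: inc=0.400000, refl=0.400000·-1.000000=-0.4000; V=0.000000+0.400000+-0.400000=0.0000
k=2 src: inc=-0.400000, refl=-0.400000·0.600000=-0.2400; V=0.400000+-0.400000+-0.240000=-0.2400

0 0 source 0.4000
1 3 load 0.0000
2 6 source -0.2400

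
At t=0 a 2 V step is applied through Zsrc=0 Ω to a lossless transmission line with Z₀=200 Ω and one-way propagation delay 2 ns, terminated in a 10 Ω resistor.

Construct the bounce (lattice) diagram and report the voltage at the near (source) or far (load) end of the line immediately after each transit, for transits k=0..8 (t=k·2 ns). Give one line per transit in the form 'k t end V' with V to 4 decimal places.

Γ_L=-0.904762, Γ_S=-1.000000; launch V₁=2·200/200=2.000000
k=0 src: V=2.0000
k=1 load: inc=2.000000, refl=2.000000·-0.904762=-1.8095; V=0.000000+2.000000+-1.809524=0.1905
k=2 src: inc=-1.809524, refl=-1.809524·-1.000000=1.8095; V=2.000000+-1.809524+1.809524=2.0000
k=3 load: inc=1.809524, refl=1.809524·-0.904762=-1.6372; V=0.190476+1.809524+-1.637188=0.3628
k=4 src: inc=-1.637188, refl=-1.637188·-1.000000=1.6372; V=2.000000+-1.637188+1.637188=2.0000
k=5 load: inc=1.637188, refl=1.637188·-0.904762=-1.4813; V=0.362812+1.637188+-1.481266=0.5187
k=6 src: inc=-1.481266, refl=-1.481266·-1.000000=1.4813; V=2.000000+-1.481266+1.481266=2.0000
k=7 load: inc=1.481266, refl=1.481266·-0.904762=-1.3402; V=0.518734+1.481266+-1.340193=0.6598
k=8 src: inc=-1.340193, refl=-1.340193·-1.000000=1.3402; V=2.000000+-1.340193+1.340193=2.0000

0 0 source 2.0000
1 2 load 0.1905
2 4 source 2.0000
3 6 load 0.3628
4 8 source 2.0000
5 10 load 0.5187
6 12 source 2.0000
7 14 load 0.6598
8 16 source 2.0000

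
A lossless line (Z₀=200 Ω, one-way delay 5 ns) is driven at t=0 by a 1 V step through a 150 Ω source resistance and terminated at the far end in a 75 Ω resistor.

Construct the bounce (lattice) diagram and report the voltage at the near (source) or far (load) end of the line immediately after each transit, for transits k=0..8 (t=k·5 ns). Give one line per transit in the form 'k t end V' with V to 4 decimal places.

Γ_L=-0.454545, Γ_S=-0.142857; launch V₁=1·200/350=0.571429
k=0 src: V=0.5714
k=1 load: inc=0.571429, refl=0.571429·-0.454545=-0.2597; V=0.000000+0.571429+-0.259740=0.3117
k=2 src: inc=-0.259740, refl=-0.259740·-0.142857=0.0371; V=0.571429+-0.259740+0.037106=0.3488
k=3 load: inc=0.037106, refl=0.037106·-0.454545=-0.0169; V=0.311688+0.037106+-0.016866=0.3319
k=4 src: inc=-0.016866, refl=-0.016866·-0.142857=0.0024; V=0.348794+-0.016866+0.002409=0.3343
k=5 load: inc=0.002409, refl=0.002409·-0.454545=-0.0011; V=0.331928+0.002409+-0.001095=0.3332
k=6 src: inc=-0.001095, refl=-0.001095·-0.142857=0.0002; V=0.334337+-0.001095+0.000156=0.3334
k=7 load: inc=0.000156, refl=0.000156·-0.454545=-0.0001; V=0.333242+0.000156+-0.000071=0.3333
k=8 src: inc=-0.000071, refl=-0.000071·-0.142857=0.0000; V=0.333399+-0.000071+0.000010=0.3333

0 0 source 0.5714
1 5 load 0.3117
2 10 source 0.3488
3 15 load 0.3319
4 20 source 0.3343
5 25 load 0.3332
6 30 source 0.3334
7 35 load 0.3333
8 40 source 0.3333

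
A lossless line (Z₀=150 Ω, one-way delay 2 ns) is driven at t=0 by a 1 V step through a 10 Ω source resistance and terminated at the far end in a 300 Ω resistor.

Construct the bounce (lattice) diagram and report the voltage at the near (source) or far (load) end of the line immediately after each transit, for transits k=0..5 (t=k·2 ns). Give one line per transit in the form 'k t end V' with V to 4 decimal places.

0 0 source 0.9375
1 2 load 1.2500
2 4 source 0.9766
3 6 load 0.8854
4 8 source 0.9652
5 10 load 0.9918

Γ_L=0.333333, Γ_S=-0.875000; launch V₁=1·150/160=0.937500
k=0 src: V=0.9375
k=1 load: inc=0.937500, refl=0.937500·0.333333=0.3125; V=0.000000+0.937500+0.312500=1.2500
k=2 src: inc=0.312500, refl=0.312500·-0.875000=-0.2734; V=0.937500+0.312500+-0.273438=0.9766
k=3 load: inc=-0.273438, refl=-0.273438·0.333333=-0.0911; V=1.250000+-0.273438+-0.091146=0.8854
k=4 src: inc=-0.091146, refl=-0.091146·-0.875000=0.0798; V=0.976562+-0.091146+0.079753=0.9652
k=5 load: inc=0.079753, refl=0.079753·0.333333=0.0266; V=0.885417+0.079753+0.026584=0.9918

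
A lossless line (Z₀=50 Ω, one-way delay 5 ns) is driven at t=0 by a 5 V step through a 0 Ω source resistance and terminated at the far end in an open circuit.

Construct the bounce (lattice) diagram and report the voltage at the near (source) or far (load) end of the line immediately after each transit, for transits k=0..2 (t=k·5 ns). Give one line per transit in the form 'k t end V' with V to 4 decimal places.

0 0 source 5.0000
1 5 load 10.0000
2 10 source 5.0000

Γ_L=1.000000, Γ_S=-1.000000; launch V₁=5·50/50=5.000000
k=0 src: V=5.0000
k=1 load: inc=5.000000, refl=5.000000·1.000000=5.0000; V=0.000000+5.000000+5.000000=10.0000
k=2 src: inc=5.000000, refl=5.000000·-1.000000=-5.0000; V=5.000000+5.000000+-5.000000=5.0000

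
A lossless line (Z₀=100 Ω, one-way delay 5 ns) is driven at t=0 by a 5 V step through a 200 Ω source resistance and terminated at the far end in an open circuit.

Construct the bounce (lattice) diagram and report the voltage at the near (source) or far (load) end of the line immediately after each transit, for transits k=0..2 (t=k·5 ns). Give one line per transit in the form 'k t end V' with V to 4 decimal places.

Γ_L=1.000000, Γ_S=0.333333; launch V₁=5·100/300=1.666667
k=0 src: V=1.6667
k=1 load: inc=1.666667, refl=1.666667·1.000000=1.6667; V=0.000000+1.666667+1.666667=3.3333
k=2 src: inc=1.666667, refl=1.666667·0.333333=0.5556; V=1.666667+1.666667+0.555556=3.8889

0 0 source 1.6667
1 5 load 3.3333
2 10 source 3.8889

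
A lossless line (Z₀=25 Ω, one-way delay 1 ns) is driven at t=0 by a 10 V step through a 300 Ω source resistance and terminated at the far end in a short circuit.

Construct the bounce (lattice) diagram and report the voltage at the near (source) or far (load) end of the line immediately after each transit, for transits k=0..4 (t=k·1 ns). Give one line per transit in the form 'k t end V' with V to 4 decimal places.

Γ_L=-1.000000, Γ_S=0.846154; launch V₁=10·25/325=0.769231
k=0 src: V=0.7692
k=1 load: inc=0.769231, refl=0.769231·-1.000000=-0.7692; V=0.000000+0.769231+-0.769231=0.0000
k=2 src: inc=-0.769231, refl=-0.769231·0.846154=-0.6509; V=0.769231+-0.769231+-0.650888=-0.6509
k=3 load: inc=-0.650888, refl=-0.650888·-1.000000=0.6509; V=0.000000+-0.650888+0.650888=0.0000
k=4 src: inc=0.650888, refl=0.650888·0.846154=0.5508; V=-0.650888+0.650888+0.550751=0.5508

0 0 source 0.7692
1 1 load 0.0000
2 2 source -0.6509
3 3 load 0.0000
4 4 source 0.5508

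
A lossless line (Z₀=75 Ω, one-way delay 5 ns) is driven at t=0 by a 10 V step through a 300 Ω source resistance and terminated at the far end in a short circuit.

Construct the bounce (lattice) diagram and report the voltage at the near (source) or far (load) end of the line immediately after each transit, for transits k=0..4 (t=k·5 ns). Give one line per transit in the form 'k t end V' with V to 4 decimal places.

0 0 source 2.0000
1 5 load 0.0000
2 10 source -1.2000
3 15 load 0.0000
4 20 source 0.7200

Γ_L=-1.000000, Γ_S=0.600000; launch V₁=10·75/375=2.000000
k=0 src: V=2.0000
k=1 load: inc=2.000000, refl=2.000000·-1.000000=-2.0000; V=0.000000+2.000000+-2.000000=0.0000
k=2 src: inc=-2.000000, refl=-2.000000·0.600000=-1.2000; V=2.000000+-2.000000+-1.200000=-1.2000
k=3 load: inc=-1.200000, refl=-1.200000·-1.000000=1.2000; V=0.000000+-1.200000+1.200000=0.0000
k=4 src: inc=1.200000, refl=1.200000·0.600000=0.7200; V=-1.200000+1.200000+0.720000=0.7200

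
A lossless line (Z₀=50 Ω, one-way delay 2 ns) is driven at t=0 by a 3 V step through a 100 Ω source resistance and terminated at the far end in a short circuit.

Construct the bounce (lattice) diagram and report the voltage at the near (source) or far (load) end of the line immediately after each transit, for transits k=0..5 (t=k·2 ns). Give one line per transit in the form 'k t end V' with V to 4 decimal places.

Γ_L=-1.000000, Γ_S=0.333333; launch V₁=3·50/150=1.000000
k=0 src: V=1.0000
k=1 load: inc=1.000000, refl=1.000000·-1.000000=-1.0000; V=0.000000+1.000000+-1.000000=0.0000
k=2 src: inc=-1.000000, refl=-1.000000·0.333333=-0.3333; V=1.000000+-1.000000+-0.333333=-0.3333
k=3 load: inc=-0.333333, refl=-0.333333·-1.000000=0.3333; V=0.000000+-0.333333+0.333333=0.0000
k=4 src: inc=0.333333, refl=0.333333·0.333333=0.1111; V=-0.333333+0.333333+0.111111=0.1111
k=5 load: inc=0.111111, refl=0.111111·-1.000000=-0.1111; V=0.000000+0.111111+-0.111111=0.0000

0 0 source 1.0000
1 2 load 0.0000
2 4 source -0.3333
3 6 load 0.0000
4 8 source 0.1111
5 10 load 0.0000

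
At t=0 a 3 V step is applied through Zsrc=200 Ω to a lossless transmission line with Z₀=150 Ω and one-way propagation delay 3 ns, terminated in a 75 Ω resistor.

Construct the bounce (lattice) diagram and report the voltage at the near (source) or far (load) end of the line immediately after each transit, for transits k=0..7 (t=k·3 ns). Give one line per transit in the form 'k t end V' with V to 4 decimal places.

Γ_L=-0.333333, Γ_S=0.142857; launch V₁=3·150/350=1.285714
k=0 src: V=1.2857
k=1 load: inc=1.285714, refl=1.285714·-0.333333=-0.4286; V=0.000000+1.285714+-0.428571=0.8571
k=2 src: inc=-0.428571, refl=-0.428571·0.142857=-0.0612; V=1.285714+-0.428571+-0.061224=0.7959
k=3 load: inc=-0.061224, refl=-0.061224·-0.333333=0.0204; V=0.857143+-0.061224+0.020408=0.8163
k=4 src: inc=0.020408, refl=0.020408·0.142857=0.0029; V=0.795918+0.020408+0.002915=0.8192
k=5 load: inc=0.002915, refl=0.002915·-0.333333=-0.0010; V=0.816327+0.002915+-0.000972=0.8183
k=6 src: inc=-0.000972, refl=-0.000972·0.142857=-0.0001; V=0.819242+-0.000972+-0.000139=0.8181
k=7 load: inc=-0.000139, refl=-0.000139·-0.333333=0.0000; V=0.818270+-0.000139+0.000046=0.8182

0 0 source 1.2857
1 3 load 0.8571
2 6 source 0.7959
3 9 load 0.8163
4 12 source 0.8192
5 15 load 0.8183
6 18 source 0.8181
7 21 load 0.8182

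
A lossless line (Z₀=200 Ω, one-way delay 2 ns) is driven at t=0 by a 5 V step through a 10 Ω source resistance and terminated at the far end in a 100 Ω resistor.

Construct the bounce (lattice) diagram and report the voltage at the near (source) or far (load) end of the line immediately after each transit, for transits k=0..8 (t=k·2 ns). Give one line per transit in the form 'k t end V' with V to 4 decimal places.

Γ_L=-0.333333, Γ_S=-0.904762; launch V₁=5·200/210=4.761905
k=0 src: V=4.7619
k=1 load: inc=4.761905, refl=4.761905·-0.333333=-1.5873; V=0.000000+4.761905+-1.587302=3.1746
k=2 src: inc=-1.587302, refl=-1.587302·-0.904762=1.4361; V=4.761905+-1.587302+1.436130=4.6107
k=3 load: inc=1.436130, refl=1.436130·-0.333333=-0.4787; V=3.174603+1.436130+-0.478710=4.1320
k=4 src: inc=-0.478710, refl=-0.478710·-0.904762=0.4331; V=4.610733+-0.478710+0.433119=4.5651
k=5 load: inc=0.433119, refl=0.433119·-0.333333=-0.1444; V=4.132023+0.433119+-0.144373=4.4208
k=6 src: inc=-0.144373, refl=-0.144373·-0.904762=0.1306; V=4.565142+-0.144373+0.130623=4.5514
k=7 load: inc=0.130623, refl=0.130623·-0.333333=-0.0435; V=4.420769+0.130623+-0.043541=4.5079
k=8 src: inc=-0.043541, refl=-0.043541·-0.904762=0.0394; V=4.551392+-0.043541+0.039394=4.5472

0 0 source 4.7619
1 2 load 3.1746
2 4 source 4.6107
3 6 load 4.1320
4 8 source 4.5651
5 10 load 4.4208
6 12 source 4.5514
7 14 load 4.5079
8 16 source 4.5472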